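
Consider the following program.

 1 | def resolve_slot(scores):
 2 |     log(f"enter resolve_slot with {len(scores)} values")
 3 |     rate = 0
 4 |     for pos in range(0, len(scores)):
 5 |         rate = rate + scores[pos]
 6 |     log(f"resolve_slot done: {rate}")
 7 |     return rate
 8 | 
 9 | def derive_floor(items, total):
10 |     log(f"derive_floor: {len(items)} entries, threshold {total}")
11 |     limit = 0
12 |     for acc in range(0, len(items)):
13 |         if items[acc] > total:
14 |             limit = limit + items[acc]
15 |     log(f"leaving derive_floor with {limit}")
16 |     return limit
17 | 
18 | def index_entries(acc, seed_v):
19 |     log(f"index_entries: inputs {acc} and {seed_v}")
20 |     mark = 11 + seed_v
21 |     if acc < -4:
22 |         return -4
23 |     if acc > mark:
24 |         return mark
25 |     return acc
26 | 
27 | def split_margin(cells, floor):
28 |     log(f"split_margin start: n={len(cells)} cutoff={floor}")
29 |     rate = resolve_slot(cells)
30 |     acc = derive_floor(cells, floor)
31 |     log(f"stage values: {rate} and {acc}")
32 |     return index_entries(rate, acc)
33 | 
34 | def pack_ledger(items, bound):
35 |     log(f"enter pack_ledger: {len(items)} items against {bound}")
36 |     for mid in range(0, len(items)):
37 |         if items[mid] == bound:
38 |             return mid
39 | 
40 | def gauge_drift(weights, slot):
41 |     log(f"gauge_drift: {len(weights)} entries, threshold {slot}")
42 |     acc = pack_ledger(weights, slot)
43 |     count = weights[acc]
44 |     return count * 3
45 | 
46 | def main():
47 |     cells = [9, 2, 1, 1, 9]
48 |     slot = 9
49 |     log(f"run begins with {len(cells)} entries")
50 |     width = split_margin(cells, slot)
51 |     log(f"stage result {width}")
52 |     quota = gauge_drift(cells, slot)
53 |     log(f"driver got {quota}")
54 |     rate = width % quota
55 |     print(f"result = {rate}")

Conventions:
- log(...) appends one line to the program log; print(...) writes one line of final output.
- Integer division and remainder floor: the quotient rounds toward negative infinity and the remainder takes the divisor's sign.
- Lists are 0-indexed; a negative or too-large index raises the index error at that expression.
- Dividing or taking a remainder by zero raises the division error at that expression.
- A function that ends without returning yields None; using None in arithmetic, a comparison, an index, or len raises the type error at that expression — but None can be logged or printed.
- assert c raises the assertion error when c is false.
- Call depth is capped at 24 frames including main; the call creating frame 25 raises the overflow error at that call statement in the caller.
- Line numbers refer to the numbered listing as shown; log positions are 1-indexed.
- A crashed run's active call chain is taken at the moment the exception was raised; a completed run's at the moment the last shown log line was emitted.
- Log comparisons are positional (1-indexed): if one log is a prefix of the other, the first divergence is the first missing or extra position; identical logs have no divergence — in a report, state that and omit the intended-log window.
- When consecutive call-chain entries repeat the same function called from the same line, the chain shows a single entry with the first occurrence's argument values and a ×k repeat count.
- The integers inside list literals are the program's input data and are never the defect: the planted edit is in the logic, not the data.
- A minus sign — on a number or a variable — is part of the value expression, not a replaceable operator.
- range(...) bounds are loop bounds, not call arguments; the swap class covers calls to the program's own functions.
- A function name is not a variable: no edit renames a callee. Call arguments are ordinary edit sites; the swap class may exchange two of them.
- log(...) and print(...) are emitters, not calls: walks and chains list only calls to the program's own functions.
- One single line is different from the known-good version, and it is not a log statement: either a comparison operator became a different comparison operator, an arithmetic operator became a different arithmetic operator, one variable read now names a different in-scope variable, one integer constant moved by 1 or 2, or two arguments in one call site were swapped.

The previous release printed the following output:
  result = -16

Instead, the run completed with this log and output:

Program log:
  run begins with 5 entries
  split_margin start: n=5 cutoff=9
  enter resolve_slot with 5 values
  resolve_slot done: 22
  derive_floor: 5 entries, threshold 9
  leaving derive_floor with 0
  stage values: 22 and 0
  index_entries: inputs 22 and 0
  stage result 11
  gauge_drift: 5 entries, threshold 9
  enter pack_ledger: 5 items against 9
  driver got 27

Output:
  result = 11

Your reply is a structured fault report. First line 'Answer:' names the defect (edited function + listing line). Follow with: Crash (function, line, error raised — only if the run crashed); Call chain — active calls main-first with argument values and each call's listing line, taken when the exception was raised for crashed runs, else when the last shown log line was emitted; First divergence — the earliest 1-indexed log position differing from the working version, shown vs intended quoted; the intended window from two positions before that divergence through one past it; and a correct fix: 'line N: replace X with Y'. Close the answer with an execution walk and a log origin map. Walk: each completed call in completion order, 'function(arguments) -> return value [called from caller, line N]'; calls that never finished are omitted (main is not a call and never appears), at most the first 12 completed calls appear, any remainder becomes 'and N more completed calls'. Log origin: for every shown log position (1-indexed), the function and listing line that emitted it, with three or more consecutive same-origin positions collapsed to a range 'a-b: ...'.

Answer: the defect is in main at line 54.
Key fact: No log line changed; the fault shows up purely in the output.
Call chain: main.
First divergence: none — the logs agree in full.
Execution walk:
  resolve_slot([9, 2, 1, 1, 9]) -> 22  [called from split_margin, line 29]
  derive_floor([9, 2, 1, 1, 9], 9) -> 0  [called from split_margin, line 30]
  index_entries(22, 0) -> 11  [called from split_margin, line 32]
  split_margin([9, 2, 1, 1, 9], 9) -> 11  [called from main, line 50]
  pack_ledger([9, 2, 1, 1, 9], 9) -> 0  [called from gauge_drift, line 42]
  gauge_drift([9, 2, 1, 1, 9], 9) -> 27  [called from main, line 52]
Log origin:
  1: logged in main at line 49
  2: logged in split_margin at line 28
  3: logged in resolve_slot at line 2
  4: logged in resolve_slot at line 6
  5: logged in derive_floor at line 10
  6: logged in derive_floor at line 15
  7: logged in split_margin at line 31
  8: logged in index_entries at line 19
  9: logged in main at line 51
  10: logged in gauge_drift at line 41
  11: logged in pack_ledger at line 35
  12: logged in main at line 53
A correct fix: line 54: replace `%` with `-`.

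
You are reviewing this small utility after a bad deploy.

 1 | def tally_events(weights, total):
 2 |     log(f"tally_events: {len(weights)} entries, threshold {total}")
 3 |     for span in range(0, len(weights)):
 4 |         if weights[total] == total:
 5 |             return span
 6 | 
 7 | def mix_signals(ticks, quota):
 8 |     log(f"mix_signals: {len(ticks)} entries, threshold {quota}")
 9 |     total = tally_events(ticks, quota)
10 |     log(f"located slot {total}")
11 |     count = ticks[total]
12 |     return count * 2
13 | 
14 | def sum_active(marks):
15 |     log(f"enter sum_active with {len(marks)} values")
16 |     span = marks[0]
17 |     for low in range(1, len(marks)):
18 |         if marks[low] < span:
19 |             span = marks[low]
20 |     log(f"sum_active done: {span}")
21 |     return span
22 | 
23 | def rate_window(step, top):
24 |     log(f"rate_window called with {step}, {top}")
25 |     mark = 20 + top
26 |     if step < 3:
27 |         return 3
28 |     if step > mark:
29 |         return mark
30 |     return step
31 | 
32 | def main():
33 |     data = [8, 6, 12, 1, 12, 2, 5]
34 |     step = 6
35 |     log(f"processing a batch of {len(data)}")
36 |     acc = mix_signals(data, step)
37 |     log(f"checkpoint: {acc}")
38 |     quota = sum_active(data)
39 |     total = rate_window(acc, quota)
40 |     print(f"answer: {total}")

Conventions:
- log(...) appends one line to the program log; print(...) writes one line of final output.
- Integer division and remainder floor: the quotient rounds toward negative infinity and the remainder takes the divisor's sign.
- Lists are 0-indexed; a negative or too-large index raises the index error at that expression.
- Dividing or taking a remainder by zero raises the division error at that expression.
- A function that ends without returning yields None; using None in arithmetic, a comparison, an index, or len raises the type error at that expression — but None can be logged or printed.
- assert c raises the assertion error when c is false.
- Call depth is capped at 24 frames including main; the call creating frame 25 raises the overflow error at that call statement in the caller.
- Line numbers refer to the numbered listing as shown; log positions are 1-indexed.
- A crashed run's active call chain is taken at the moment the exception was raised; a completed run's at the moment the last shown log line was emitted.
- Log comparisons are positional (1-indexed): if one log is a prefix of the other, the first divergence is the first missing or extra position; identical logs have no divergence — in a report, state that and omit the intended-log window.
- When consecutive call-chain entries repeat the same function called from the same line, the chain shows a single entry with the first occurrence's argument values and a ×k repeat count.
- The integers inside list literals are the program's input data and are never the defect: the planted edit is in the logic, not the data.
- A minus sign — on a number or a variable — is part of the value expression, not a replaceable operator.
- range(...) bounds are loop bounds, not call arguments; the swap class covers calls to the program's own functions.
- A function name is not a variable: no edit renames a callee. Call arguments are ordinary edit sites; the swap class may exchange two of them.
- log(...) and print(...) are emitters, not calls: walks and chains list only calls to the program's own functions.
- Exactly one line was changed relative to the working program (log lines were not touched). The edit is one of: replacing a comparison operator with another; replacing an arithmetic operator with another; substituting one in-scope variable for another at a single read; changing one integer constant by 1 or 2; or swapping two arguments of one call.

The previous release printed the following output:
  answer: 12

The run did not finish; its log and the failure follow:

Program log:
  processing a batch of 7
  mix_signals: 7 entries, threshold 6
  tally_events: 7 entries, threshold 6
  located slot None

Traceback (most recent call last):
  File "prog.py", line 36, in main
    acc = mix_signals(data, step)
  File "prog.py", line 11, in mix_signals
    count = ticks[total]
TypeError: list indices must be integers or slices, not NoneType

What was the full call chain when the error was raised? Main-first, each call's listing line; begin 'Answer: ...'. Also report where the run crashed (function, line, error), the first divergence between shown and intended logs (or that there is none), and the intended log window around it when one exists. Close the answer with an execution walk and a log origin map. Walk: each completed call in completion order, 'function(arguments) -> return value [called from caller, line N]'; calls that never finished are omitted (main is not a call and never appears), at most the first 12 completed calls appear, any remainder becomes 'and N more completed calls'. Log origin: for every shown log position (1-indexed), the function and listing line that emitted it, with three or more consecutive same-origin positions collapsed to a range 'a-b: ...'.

Answer: main -> mix_signals (called at line 36).
Key observation: The log first diverges at position 4: the faulty run prints 'located slot None' where the working version prints 'located slot 1'.
Crash: mix_signals, line 11, TypeError.
First divergence: at position 4 the run shows 'located slot None' where the working version logs 'located slot 1'.
Intended log window:
  2: mix_signals: 7 entries, threshold 6
  3: tally_events: 7 entries, threshold 6
  4: located slot 1
  5: checkpoint: 12
Execution walk:
  tally_events([8, 6, 12, 1, 12, 2, 5], 6) -> None  [called from mix_signals, line 9]
Log origins:
  1: from main, line 35
  2: from mix_signals, line 8
  3: from tally_events, line 2
  4: from mix_signals, line 10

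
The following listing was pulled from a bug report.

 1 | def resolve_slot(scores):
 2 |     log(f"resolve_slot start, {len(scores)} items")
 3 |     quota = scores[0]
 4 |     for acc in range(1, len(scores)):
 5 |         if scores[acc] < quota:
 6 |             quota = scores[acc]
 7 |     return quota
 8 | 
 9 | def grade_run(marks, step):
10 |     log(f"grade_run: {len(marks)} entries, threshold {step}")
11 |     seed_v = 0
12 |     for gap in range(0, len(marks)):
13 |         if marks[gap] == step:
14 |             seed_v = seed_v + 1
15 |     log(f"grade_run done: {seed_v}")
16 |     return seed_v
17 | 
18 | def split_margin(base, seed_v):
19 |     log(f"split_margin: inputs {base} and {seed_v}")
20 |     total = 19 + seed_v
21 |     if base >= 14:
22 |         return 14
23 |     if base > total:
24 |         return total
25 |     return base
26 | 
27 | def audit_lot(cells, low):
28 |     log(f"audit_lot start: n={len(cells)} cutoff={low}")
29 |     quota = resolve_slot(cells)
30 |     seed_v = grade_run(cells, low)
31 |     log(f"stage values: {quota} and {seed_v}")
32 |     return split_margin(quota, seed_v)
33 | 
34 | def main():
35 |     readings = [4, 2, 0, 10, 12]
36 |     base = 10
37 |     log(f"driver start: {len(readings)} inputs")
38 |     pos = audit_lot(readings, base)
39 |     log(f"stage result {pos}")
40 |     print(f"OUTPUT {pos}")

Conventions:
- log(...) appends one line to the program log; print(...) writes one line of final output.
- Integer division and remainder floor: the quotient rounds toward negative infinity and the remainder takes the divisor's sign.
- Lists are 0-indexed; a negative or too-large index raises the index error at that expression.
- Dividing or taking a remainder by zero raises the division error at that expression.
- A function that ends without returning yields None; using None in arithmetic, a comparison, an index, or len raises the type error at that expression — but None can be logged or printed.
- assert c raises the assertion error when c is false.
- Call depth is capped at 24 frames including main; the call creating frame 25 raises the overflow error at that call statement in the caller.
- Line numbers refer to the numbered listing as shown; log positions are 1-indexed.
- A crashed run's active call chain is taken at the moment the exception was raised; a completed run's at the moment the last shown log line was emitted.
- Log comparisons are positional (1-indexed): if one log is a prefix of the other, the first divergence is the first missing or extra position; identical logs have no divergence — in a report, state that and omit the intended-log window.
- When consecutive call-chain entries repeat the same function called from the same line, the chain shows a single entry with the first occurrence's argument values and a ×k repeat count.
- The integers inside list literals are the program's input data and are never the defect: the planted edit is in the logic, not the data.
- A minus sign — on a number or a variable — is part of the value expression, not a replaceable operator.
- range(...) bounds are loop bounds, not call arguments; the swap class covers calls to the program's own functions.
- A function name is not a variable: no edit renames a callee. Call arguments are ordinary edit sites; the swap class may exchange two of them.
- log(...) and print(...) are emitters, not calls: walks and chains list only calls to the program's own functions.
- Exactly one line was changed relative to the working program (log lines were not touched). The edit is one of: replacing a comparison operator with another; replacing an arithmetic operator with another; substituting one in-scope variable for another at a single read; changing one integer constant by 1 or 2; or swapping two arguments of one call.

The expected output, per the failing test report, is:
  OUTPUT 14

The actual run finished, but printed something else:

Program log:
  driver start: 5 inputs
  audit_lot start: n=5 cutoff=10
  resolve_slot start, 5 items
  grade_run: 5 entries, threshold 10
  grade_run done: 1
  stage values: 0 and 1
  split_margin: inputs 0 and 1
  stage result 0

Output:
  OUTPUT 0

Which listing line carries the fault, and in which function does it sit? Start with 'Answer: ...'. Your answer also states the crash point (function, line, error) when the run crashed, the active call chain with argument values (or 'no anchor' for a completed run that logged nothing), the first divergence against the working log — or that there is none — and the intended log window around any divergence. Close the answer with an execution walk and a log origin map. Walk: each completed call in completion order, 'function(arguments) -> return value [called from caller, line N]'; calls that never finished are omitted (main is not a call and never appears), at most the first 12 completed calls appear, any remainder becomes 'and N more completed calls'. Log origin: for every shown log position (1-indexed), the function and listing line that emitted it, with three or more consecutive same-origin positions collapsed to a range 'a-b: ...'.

Answer: the defect is in split_margin at line 21.
Key observation: At log position 8 the runs split — shown 'stage result 0', but the working version logs 'stage result 14'.
Call chain: main.
First divergence: position 8 — the shown line 'stage result 0' should read 'stage result 14'.
Intended log window:
  6: stage values: 0 and 1
  7: split_margin: inputs 0 and 1
  8: stage result 14
Execution walk:
  resolve_slot([4, 2, 0, 10, 12]) -> 0  [called from audit_lot, line 29]
  grade_run([4, 2, 0, 10, 12], 10) -> 1  [called from audit_lot, line 30]
  split_margin(0, 1) -> 0  [called from audit_lot, line 32]
  audit_lot([4, 2, 0, 10, 12], 10) -> 0  [called from main, line 38]
Log origins:
  1: logged in main at line 37
  2: logged in audit_lot at line 28
  3: logged in resolve_slot at line 2
  4: logged in grade_run at line 10
  5: logged in grade_run at line 15
  6: logged in audit_lot at line 31
  7: logged in split_margin at line 19
  8: logged in main at line 39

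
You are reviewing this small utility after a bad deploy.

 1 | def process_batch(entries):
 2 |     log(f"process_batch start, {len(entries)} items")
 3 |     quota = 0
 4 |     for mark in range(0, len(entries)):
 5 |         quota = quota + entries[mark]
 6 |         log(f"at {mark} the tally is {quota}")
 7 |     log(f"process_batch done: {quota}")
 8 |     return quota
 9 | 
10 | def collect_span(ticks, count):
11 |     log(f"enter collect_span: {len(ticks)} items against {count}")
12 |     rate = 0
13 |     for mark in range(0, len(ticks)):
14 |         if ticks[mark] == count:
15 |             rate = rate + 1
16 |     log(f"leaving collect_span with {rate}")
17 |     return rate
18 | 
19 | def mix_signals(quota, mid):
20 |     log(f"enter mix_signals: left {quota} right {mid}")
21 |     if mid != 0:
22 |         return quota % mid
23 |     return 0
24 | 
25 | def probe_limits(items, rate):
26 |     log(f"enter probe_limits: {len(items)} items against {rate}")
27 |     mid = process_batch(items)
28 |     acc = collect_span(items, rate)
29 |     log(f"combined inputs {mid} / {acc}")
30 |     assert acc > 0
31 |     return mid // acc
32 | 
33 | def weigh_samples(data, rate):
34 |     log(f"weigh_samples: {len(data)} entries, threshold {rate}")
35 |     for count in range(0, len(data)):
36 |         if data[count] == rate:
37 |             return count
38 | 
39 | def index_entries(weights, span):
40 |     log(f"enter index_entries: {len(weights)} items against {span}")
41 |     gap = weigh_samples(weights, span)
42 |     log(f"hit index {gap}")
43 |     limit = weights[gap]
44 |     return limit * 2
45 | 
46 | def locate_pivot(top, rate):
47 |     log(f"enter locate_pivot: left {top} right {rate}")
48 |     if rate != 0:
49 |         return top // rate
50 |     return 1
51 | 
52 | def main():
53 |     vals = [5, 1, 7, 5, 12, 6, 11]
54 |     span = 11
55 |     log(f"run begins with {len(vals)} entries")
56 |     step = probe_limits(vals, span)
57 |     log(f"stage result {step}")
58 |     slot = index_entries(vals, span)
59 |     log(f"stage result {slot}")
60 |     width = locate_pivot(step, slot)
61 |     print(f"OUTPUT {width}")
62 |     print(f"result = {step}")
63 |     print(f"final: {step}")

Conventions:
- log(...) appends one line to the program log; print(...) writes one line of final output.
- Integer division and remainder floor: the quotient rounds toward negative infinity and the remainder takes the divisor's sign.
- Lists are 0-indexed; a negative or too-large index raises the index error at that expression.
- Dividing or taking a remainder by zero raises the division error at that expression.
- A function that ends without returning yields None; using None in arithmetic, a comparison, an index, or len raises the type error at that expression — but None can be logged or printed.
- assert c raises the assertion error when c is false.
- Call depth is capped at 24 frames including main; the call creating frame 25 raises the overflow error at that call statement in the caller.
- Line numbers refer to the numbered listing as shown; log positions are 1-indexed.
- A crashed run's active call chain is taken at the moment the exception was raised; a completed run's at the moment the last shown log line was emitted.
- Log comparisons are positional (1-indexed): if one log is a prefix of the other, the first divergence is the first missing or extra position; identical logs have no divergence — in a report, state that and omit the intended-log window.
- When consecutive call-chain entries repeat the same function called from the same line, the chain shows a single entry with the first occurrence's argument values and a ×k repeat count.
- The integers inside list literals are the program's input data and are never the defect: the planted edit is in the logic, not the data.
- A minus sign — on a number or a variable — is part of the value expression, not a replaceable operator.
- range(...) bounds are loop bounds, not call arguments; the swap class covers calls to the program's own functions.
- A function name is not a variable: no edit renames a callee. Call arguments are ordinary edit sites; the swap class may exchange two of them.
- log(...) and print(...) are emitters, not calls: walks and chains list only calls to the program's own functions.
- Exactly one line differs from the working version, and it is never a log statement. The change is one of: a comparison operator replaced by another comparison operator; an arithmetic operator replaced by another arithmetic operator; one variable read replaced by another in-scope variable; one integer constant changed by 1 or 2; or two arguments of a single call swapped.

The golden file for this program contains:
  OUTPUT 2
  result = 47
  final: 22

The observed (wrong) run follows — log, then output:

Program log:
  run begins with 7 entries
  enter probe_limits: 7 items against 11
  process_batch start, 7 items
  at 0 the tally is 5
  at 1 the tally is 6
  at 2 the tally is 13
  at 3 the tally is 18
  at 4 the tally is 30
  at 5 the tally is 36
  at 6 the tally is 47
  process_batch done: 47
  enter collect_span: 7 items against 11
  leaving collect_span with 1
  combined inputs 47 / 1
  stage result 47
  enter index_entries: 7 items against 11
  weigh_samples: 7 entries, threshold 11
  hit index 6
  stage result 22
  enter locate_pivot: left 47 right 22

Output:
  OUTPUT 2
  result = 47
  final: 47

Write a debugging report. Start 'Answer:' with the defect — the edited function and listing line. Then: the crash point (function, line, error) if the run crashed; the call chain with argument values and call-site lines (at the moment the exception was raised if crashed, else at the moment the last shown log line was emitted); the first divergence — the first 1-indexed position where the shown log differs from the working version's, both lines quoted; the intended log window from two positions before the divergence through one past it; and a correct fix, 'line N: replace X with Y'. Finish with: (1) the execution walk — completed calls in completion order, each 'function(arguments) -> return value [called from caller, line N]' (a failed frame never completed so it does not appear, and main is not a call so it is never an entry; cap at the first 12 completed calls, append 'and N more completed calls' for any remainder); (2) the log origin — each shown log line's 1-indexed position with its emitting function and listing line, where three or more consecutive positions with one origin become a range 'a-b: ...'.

Answer: the defect is in main at line 63.
The tell: Nothing in the log betrays the bug — only the output does.
Call chain: main -> locate_pivot(47, 22) (called at line 60).
First divergence: none; the two logs match at every position.
Execution walk:
  process_batch([5, 1, 7, 5, 12, 6, 11]) -> 47  [called from probe_limits, line 27]
  collect_span([5, 1, 7, 5, 12, 6, 11], 11) -> 1  [called from probe_limits, line 28]
  probe_limits([5, 1, 7, 5, 12, 6, 11], 11) -> 47  [called from main, line 56]
  weigh_samples([5, 1, 7, 5, 12, 6, 11], 11) -> 6  [called from index_entries, line 41]
  index_entries([5, 1, 7, 5, 12, 6, 11], 11) -> 22  [called from main, line 58]
  locate_pivot(47, 22) -> 2  [called from main, line 60]
Origin of each log line:
  1: from main, line 55
  2: from probe_limits, line 26
  3: from process_batch, line 2
  4-10: from process_batch, line 6
  11: from process_batch, line 7
  12: from collect_span, line 11
  13: from collect_span, line 16
  14: from probe_limits, line 29
  15: from main, line 57
  16: from index_entries, line 40
  17: from weigh_samples, line 34
  18: from index_entries, line 42
  19: from main, line 59
  20: from locate_pivot, line 47
A correct fix: line 63: replace `step` with `slot`.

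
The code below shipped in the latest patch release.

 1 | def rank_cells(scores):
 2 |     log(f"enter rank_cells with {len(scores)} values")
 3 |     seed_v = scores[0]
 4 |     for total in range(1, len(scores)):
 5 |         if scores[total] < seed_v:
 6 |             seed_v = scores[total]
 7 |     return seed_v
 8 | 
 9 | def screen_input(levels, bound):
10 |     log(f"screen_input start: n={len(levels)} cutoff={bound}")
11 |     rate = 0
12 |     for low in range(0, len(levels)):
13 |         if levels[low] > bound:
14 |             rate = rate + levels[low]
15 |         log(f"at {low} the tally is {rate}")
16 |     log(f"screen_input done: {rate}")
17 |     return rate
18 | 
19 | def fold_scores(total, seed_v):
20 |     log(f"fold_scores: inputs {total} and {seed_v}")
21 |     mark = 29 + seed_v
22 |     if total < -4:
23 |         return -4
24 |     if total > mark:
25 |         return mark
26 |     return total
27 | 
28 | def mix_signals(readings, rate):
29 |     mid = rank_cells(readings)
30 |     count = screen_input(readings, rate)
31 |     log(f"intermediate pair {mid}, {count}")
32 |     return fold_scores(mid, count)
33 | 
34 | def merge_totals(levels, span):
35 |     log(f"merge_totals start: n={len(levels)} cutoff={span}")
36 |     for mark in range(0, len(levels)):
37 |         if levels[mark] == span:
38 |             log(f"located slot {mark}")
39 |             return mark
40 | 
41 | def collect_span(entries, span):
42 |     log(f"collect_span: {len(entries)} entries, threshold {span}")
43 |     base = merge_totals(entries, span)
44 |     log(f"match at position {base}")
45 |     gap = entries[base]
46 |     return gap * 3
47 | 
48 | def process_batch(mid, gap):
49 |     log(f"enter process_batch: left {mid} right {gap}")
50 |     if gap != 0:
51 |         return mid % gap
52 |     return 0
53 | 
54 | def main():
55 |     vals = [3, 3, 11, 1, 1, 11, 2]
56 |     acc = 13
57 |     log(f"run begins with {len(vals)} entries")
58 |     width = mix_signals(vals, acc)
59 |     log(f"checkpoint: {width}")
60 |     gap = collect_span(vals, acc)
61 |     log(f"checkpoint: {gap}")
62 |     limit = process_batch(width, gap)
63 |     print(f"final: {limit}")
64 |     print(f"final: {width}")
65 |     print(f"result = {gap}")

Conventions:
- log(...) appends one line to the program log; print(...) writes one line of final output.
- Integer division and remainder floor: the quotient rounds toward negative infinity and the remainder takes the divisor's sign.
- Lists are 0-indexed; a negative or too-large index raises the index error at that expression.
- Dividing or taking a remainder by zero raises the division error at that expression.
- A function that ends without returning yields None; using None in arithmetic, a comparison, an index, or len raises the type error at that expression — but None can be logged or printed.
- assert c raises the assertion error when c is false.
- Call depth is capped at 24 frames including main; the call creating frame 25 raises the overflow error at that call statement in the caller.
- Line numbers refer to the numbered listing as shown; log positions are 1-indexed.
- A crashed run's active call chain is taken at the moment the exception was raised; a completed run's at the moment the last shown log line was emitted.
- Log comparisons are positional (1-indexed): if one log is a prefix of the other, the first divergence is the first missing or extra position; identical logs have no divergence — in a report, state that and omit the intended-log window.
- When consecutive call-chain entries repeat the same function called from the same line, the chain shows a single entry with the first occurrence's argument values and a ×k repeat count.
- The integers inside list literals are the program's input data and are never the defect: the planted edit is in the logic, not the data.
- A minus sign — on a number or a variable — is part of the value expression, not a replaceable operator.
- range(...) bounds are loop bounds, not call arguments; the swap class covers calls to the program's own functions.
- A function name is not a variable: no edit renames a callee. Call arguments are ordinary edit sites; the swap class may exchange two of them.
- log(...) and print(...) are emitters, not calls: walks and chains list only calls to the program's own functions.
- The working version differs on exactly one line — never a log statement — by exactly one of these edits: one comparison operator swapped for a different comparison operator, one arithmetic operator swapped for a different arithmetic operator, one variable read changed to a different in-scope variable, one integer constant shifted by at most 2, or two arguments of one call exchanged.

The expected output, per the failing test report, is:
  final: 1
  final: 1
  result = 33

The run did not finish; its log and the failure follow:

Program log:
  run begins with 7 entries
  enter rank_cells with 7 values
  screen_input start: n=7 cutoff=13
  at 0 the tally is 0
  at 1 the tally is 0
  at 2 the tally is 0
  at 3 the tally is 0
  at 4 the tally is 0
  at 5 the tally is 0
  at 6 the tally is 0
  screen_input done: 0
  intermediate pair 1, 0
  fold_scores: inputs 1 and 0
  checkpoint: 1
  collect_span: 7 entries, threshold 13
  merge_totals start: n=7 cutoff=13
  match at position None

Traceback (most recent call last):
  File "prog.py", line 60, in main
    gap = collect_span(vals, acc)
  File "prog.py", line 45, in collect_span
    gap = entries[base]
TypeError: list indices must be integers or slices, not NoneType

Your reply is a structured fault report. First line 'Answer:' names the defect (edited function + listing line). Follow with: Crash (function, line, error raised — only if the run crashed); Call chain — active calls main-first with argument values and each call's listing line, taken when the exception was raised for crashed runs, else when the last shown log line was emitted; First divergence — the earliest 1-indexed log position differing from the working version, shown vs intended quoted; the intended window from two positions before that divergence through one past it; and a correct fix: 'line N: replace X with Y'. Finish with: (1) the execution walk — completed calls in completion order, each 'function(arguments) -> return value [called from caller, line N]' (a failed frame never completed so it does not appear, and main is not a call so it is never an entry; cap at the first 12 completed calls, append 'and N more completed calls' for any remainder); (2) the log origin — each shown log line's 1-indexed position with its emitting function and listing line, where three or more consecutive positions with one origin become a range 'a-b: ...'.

Answer: the defect is in main at line 56.
Key fact: Position 3 is the first bad log line: 'screen_input start: n=7 cutoff=13' should read 'screen_input start: n=7 cutoff=11'.
Crash: collect_span, line 45, TypeError.
Call chain: main -> collect_span([3, 3, 11, 1, 1, 11, 2], 13) (called at line 60).
First divergence: at position 3 the run shows 'screen_input start: n=7 cutoff=13' where the working version logs 'screen_input start: n=7 cutoff=11'.
Intended log window:
  1: run begins with 7 entries
  2: enter rank_cells with 7 values
  3: screen_input start: n=7 cutoff=11
  4: at 0 the tally is 0
Execution walk:
  rank_cells([3, 3, 11, 1, 1, 11, 2]) -> 1  [called from mix_signals, line 29]
  screen_input([3, 3, 11, 1, 1, 11, 2], 13) -> 0  [called from mix_signals, line 30]
  fold_scores(1, 0) -> 1  [called from mix_signals, line 32]
  mix_signals([3, 3, 11, 1, 1, 11, 2], 13) -> 1  [called from main, line 58]
  merge_totals([3, 3, 11, 1, 1, 11, 2], 13) -> None  [called from collect_span, line 43]
Origin of each log line:
  1: emitted by main (line 57)
  2: emitted by rank_cells (line 2)
  3: emitted by screen_input (line 10)
  4-10: emitted by screen_input (line 15)
  11: emitted by screen_input (line 16)
  12: emitted by mix_signals (line 31)
  13: emitted by fold_scores (line 20)
  14: emitted by main (line 59)
  15: emitted by collect_span (line 42)
  16: emitted by merge_totals (line 35)
  17: emitted by collect_span (line 44)
A correct fix: line 56: replace `13` with `11`.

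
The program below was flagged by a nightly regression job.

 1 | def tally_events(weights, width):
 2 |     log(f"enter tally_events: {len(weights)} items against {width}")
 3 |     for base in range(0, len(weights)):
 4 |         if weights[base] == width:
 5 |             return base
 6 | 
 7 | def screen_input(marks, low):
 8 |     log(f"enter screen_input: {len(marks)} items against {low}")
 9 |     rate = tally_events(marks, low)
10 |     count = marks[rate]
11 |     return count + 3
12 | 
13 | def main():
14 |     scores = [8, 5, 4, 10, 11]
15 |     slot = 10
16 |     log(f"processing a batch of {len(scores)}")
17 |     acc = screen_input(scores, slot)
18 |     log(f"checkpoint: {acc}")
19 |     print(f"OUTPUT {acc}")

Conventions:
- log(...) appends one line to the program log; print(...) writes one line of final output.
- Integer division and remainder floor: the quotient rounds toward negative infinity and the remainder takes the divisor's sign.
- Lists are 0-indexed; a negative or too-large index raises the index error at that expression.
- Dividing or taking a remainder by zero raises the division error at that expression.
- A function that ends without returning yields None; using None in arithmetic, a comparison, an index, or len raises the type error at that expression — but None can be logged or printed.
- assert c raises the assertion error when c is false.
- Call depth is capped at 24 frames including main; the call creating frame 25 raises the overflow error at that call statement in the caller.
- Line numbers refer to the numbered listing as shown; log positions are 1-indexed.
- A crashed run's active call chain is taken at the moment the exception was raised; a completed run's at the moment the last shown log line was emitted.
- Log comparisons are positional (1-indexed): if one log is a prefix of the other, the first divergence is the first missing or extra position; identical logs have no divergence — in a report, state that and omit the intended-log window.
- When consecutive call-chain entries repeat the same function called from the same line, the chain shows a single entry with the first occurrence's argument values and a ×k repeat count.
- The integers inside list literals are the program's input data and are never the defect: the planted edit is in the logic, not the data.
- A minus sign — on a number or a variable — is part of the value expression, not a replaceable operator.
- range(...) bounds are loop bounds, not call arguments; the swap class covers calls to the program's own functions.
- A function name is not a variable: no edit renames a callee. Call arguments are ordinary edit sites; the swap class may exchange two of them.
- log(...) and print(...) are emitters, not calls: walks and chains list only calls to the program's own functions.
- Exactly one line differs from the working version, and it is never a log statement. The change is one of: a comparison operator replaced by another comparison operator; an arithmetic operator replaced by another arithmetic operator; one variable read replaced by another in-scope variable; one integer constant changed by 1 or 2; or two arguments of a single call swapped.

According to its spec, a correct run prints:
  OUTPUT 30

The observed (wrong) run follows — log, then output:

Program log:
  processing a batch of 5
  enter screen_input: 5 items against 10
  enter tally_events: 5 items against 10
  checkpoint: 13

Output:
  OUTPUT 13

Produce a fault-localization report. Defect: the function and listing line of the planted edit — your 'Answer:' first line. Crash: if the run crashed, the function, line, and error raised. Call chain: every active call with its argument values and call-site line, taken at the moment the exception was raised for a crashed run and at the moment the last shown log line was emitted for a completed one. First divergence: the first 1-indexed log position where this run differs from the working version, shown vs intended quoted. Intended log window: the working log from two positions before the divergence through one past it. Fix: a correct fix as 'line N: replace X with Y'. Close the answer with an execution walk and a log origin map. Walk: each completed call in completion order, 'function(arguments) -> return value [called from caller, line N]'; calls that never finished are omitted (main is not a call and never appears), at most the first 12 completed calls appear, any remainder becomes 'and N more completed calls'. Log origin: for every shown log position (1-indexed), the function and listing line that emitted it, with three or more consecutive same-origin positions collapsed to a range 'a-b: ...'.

Answer: the defect is in screen_input at line 11.
The tell: The earliest visible damage is log position 4 — 'checkpoint: 13' rather than the intended 'checkpoint: 30'.
Call chain: main.
First divergence: position 4; shown 'checkpoint: 13' vs intended 'checkpoint: 30'.
Intended log window:
  2: enter screen_input: 5 items against 10
  3: enter tally_events: 5 items against 10
  4: checkpoint: 30
Execution walk:
  tally_events([8, 5, 4, 10, 11], 10) -> 3  [called from screen_input, line 9]
  screen_input([8, 5, 4, 10, 11], 10) -> 13  [called from main, line 17]
Log origins:
  1: logged in main at line 16
  2: logged in screen_input at line 8
  3: logged in tally_events at line 2
  4: logged in main at line 18
A correct fix: line 11: replace `+` with `*`.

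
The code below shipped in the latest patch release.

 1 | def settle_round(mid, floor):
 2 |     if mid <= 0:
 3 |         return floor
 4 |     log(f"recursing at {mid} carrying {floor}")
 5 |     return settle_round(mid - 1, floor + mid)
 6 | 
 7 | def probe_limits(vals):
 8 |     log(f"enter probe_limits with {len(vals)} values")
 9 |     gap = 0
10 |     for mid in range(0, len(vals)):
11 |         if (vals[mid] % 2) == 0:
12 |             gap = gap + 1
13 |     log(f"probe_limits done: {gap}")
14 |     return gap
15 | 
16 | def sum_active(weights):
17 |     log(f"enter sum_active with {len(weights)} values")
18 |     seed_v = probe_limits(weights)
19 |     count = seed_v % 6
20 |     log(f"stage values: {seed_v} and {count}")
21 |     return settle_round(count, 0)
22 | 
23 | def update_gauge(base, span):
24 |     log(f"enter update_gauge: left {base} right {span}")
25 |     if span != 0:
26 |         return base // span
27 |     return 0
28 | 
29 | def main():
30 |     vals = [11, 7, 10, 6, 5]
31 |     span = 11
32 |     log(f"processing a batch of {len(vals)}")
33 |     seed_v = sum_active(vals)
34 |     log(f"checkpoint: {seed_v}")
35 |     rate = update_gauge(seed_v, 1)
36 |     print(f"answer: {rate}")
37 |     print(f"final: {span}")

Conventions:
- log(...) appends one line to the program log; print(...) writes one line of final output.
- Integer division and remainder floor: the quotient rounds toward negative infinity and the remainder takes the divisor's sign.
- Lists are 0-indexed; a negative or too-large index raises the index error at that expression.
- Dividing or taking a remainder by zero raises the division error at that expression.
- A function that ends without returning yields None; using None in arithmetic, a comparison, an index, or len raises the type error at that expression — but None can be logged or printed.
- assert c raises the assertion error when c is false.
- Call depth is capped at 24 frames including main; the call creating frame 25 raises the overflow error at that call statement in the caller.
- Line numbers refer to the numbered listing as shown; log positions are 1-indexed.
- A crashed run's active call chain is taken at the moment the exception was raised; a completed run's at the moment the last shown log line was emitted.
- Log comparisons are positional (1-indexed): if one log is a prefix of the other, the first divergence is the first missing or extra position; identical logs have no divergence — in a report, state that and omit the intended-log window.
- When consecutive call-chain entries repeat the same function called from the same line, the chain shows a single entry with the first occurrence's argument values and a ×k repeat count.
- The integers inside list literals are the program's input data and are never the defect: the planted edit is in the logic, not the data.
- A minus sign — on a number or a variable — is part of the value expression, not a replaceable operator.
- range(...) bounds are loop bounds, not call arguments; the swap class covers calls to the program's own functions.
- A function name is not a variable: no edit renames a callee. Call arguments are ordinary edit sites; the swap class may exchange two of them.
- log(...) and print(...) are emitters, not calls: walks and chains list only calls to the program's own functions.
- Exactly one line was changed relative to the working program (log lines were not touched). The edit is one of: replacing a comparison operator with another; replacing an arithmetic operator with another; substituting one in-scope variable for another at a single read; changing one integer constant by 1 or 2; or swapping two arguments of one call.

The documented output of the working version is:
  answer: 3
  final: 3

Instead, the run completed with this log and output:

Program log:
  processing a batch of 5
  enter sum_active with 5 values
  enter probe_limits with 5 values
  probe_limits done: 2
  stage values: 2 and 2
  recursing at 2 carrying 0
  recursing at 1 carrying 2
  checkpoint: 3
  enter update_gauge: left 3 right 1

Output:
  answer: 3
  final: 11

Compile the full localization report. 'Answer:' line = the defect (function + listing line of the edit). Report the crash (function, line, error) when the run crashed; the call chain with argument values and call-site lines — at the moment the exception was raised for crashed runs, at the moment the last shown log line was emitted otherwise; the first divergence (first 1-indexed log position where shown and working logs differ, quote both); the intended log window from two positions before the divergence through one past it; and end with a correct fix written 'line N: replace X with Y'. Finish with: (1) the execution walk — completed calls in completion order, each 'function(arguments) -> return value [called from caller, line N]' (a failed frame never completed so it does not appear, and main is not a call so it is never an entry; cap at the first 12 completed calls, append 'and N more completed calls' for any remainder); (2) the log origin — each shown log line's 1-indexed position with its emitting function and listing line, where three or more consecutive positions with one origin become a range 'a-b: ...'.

Answer: the defect is in main at line 37.
Core observation: The two runs log identically and part ways only at the printed values.
Call chain: main -> update_gauge(3, 1) (called at line 35).
First divergence: none (the log streams are identical).
Execution walk:
  probe_limits([11, 7, 10, 6, 5]) -> 2  [called from sum_active, line 18]
  settle_round(0, 3) -> 3  [called from settle_round, line 5]
  settle_round(1, 2) -> 3  [called from settle_round, line 5]
  settle_round(2, 0) -> 3  [called from sum_active, line 21]
  sum_active([11, 7, 10, 6, 5]) -> 3  [called from main, line 33]
  update_gauge(3, 1) -> 3  [called from main, line 35]
Log origin:
  1: from main, line 32
  2: from sum_active, line 17
  3: from probe_limits, line 8
  4: from probe_limits, line 13
  5: from sum_active, line 20
  6: from settle_round, line 4
  7: from settle_round, line 4
  8: from main, line 34
  9: from update_gauge, line 24
A correct fix: line 37: replace `span` with `seed_v`.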